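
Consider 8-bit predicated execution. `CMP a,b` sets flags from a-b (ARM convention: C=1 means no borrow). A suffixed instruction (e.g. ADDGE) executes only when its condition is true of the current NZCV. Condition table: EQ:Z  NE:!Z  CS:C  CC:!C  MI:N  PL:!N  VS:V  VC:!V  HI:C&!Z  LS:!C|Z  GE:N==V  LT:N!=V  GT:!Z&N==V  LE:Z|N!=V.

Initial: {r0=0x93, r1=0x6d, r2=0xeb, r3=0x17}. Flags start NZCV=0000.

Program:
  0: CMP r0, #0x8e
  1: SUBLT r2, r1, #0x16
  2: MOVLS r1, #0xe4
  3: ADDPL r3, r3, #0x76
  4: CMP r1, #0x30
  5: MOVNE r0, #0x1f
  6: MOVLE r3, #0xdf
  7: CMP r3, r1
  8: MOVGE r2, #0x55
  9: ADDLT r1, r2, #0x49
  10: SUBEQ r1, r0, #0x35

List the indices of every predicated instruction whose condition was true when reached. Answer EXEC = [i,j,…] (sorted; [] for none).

0: ✓ CMP  NZCV=0010
1: · SUBLT
2: · MOVLS
3: ✓ ADDPL  r3←0x8d
4: ✓ CMP  NZCV=0010
5: ✓ MOVNE  r0←0x1f
6: · MOVLE
7: ✓ CMP  NZCV=0011
8: · MOVGE
9: ✓ ADDLT  r1←0x34
10: · SUBEQ

EXEC = [3,5,9]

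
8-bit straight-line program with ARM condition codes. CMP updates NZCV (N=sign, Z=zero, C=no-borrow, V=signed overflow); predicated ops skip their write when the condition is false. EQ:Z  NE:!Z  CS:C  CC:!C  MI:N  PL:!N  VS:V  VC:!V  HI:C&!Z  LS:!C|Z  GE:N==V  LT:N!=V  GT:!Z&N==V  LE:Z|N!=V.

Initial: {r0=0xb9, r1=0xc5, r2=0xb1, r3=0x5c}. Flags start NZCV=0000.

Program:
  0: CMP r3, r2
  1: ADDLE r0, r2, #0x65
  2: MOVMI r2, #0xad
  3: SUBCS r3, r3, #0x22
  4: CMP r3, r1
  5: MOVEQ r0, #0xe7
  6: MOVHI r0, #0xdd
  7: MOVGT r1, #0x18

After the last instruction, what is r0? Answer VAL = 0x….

VAL = 0xb9

0: ✓ CMP  NZCV=1001
1: · ADDLE
2: ✓ MOVMI  r2←0xad
3: · SUBCS
4: ✓ CMP  NZCV=1001
5: · MOVEQ
6: · MOVHI
7: ✓ MOVGT  r1←0x18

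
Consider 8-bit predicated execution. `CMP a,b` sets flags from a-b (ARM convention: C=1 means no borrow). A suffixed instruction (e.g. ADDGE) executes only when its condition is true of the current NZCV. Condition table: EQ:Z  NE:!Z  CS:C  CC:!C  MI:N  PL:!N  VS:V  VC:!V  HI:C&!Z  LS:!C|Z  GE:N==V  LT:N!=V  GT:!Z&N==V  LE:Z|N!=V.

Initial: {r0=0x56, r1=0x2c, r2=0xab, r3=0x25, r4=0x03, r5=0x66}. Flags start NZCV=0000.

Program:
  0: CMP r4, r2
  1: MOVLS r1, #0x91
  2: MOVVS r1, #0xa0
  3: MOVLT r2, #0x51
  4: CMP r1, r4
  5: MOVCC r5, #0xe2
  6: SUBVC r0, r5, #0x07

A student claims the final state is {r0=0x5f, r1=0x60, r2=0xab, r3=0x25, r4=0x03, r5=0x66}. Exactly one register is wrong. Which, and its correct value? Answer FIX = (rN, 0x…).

[0] flags=0000 → (cmp)
[1] flags=0000 LS?T → r1=0x91
[2] flags=0000 VS?F → skip
[3] flags=0000 LT?F → skip
[4] flags=1010 → (cmp)
[5] flags=1010 CC?F → skip
[6] flags=1010 VC?T → r0=0x5f

FIX = (r1, 0x91)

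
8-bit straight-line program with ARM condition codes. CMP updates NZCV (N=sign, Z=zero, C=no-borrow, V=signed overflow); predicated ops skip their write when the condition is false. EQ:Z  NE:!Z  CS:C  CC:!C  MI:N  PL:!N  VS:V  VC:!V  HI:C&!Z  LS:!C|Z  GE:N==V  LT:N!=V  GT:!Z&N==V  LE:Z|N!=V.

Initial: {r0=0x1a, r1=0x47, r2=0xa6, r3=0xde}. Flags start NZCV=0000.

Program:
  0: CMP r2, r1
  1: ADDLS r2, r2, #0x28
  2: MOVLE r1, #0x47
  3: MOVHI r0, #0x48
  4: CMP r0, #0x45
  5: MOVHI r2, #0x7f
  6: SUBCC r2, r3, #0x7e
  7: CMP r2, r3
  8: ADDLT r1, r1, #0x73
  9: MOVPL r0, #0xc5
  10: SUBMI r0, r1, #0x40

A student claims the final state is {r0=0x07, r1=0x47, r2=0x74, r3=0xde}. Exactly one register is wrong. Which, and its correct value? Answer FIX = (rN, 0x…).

FIX = (r2, 0x7f)

[0] flags=0011 → (cmp)
[1] flags=0011 LS?F → skip
[2] flags=0011 LE?T → r1=0x47
[3] flags=0011 HI?T → r0=0x48
[4] flags=0010 → (cmp)
[5] flags=0010 HI?T → r2=0x7f
[6] flags=0010 CC?F → skip
[7] flags=1001 → (cmp)
[8] flags=1001 LT?F → skip
[9] flags=1001 PL?F → skip
[10] flags=1001 MI?T → r0=0x07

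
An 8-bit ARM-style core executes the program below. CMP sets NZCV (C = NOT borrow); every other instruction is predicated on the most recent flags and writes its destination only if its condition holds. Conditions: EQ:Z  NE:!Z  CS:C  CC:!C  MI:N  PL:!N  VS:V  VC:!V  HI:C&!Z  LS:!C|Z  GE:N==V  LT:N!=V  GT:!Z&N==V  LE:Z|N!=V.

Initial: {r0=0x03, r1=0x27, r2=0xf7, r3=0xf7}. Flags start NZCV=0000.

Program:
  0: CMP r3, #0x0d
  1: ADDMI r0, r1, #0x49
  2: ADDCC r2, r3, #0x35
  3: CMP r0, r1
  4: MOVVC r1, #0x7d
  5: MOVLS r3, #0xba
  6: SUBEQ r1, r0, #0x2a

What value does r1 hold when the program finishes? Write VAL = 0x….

0: ✓ CMP  NZCV=1010
1: ✓ ADDMI  r0←0x70
2: · ADDCC
3: ✓ CMP  NZCV=0010
4: ✓ MOVVC  r1←0x7d
5: · MOVLS
6: · SUBEQ

VAL = 0x7d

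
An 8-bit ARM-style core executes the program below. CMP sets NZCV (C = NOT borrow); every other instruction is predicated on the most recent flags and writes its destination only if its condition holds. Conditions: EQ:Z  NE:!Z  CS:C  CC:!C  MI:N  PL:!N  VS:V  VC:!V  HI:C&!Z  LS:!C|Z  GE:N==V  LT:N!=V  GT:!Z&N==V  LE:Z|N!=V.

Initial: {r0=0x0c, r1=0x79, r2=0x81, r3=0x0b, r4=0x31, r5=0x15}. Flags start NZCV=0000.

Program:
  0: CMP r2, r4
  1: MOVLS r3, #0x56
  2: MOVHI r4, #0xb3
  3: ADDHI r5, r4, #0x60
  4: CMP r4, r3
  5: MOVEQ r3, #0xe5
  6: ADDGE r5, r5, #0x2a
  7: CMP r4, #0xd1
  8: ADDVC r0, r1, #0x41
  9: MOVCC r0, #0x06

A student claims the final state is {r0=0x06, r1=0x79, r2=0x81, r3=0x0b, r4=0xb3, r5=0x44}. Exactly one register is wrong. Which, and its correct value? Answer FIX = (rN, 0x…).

FIX = (r5, 0x13)

[0] flags=0011 → (cmp)
[1] flags=0011 LS?F → skip
[2] flags=0011 HI?T → r4=0xb3
[3] flags=0011 HI?T → r5=0x13
[4] flags=1010 → (cmp)
[5] flags=1010 EQ?F → skip
[6] flags=1010 GE?F → skip
[7] flags=1000 → (cmp)
[8] flags=1000 VC?T → r0=0xba
[9] flags=1000 CC?T → r0=0x06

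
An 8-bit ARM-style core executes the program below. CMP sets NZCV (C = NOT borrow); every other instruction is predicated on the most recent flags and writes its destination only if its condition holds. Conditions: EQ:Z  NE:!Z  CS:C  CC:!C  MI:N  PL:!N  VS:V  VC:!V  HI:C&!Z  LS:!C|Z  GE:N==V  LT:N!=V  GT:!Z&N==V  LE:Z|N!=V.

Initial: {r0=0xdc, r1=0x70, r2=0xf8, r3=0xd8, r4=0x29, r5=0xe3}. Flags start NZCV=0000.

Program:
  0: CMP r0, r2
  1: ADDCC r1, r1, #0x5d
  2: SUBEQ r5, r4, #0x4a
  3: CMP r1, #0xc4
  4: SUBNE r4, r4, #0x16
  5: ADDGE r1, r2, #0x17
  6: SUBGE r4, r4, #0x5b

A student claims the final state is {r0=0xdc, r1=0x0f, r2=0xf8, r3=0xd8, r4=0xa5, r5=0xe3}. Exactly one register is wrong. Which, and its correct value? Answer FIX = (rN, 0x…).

FIX = (r4, 0xb8)

[0] flags=1000 → (cmp)
[1] flags=1000 CC?T → r1=0xcd
[2] flags=1000 EQ?F → skip
[3] flags=0010 → (cmp)
[4] flags=0010 NE?T → r4=0x13
[5] flags=0010 GE?T → r1=0x0f
[6] flags=0010 GE?T → r4=0xb8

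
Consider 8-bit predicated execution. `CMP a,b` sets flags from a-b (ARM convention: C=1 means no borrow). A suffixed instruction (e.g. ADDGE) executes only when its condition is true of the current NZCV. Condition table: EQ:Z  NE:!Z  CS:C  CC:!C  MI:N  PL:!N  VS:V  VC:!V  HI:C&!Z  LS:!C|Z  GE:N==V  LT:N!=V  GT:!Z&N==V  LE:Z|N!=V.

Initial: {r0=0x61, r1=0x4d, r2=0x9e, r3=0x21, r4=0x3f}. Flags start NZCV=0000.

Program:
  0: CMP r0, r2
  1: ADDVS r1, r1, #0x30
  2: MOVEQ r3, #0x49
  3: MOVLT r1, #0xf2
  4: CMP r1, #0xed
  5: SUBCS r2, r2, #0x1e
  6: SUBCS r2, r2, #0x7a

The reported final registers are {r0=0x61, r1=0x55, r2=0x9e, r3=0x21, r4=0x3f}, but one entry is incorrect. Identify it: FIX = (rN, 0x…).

0: ✓ CMP  NZCV=1001
1: ✓ ADDVS  r1←0x7d
2: · MOVEQ
3: · MOVLT
4: ✓ CMP  NZCV=1001
5: · SUBCS
6: · SUBCS

FIX = (r1, 0x7d)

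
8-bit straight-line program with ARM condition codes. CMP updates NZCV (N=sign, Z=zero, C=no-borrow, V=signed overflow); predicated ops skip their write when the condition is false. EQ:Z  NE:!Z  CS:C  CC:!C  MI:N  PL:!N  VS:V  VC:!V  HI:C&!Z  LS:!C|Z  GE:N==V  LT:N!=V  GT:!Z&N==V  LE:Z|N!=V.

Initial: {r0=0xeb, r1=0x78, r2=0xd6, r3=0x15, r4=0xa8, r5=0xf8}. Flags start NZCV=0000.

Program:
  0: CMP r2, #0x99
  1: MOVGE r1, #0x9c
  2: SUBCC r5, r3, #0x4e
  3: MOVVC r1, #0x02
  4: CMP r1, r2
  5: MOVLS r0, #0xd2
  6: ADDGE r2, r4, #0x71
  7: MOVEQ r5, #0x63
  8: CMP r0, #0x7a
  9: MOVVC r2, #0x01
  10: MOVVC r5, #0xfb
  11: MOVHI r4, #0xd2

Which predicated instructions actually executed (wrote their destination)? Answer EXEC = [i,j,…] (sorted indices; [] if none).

EXEC = [1,3,5,6,11]

0: ✓ CMP  NZCV=0010
1: ✓ MOVGE  r1←0x9c
2: · SUBCC
3: ✓ MOVVC  r1←0x02
4: ✓ CMP  NZCV=0000
5: ✓ MOVLS  r0←0xd2
6: ✓ ADDGE  r2←0x19
7: · MOVEQ
8: ✓ CMP  NZCV=0011
9: · MOVVC
10: · MOVVC
11: ✓ MOVHI  r4←0xd2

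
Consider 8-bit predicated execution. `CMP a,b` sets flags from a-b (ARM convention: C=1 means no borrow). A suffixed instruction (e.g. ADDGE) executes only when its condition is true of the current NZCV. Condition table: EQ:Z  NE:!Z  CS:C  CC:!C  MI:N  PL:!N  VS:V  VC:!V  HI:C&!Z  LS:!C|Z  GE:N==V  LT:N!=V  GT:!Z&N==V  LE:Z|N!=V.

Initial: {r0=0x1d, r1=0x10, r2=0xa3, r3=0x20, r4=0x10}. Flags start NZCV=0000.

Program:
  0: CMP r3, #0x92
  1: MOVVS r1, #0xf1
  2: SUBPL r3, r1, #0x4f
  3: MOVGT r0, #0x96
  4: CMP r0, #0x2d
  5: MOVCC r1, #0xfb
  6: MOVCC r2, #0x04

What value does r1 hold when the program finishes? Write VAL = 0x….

[0] flags=1001 → (cmp)
[1] flags=1001 VS?T → r1=0xf1
[2] flags=1001 PL?F → skip
[3] flags=1001 GT?T → r0=0x96
[4] flags=0011 → (cmp)
[5] flags=0011 CC?F → skip
[6] flags=0011 CC?F → skip

VAL = 0xf1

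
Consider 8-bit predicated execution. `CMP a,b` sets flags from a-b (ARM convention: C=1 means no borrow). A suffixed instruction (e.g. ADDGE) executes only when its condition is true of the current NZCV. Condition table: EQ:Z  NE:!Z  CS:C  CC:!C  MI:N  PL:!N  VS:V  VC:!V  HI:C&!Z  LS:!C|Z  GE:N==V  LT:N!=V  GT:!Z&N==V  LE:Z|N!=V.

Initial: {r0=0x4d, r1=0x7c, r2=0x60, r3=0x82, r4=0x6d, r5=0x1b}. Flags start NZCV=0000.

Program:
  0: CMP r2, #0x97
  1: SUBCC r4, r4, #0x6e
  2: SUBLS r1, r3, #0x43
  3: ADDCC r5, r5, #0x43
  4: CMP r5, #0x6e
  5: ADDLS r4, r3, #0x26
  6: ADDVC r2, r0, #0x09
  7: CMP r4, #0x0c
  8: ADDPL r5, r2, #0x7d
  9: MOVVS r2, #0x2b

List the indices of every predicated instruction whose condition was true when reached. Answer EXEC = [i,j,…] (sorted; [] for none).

EXEC = [1,2,3,5,6]

[0] flags=1001 → (cmp)
[1] flags=1001 CC?T → r4=0xff
[2] flags=1001 LS?T → r1=0x3f
[3] flags=1001 CC?T → r5=0x5e
[4] flags=1000 → (cmp)
[5] flags=1000 LS?T → r4=0xa8
[6] flags=1000 VC?T → r2=0x56
[7] flags=1010 → (cmp)
[8] flags=1010 PL?F → skip
[9] flags=1010 VS?F → skip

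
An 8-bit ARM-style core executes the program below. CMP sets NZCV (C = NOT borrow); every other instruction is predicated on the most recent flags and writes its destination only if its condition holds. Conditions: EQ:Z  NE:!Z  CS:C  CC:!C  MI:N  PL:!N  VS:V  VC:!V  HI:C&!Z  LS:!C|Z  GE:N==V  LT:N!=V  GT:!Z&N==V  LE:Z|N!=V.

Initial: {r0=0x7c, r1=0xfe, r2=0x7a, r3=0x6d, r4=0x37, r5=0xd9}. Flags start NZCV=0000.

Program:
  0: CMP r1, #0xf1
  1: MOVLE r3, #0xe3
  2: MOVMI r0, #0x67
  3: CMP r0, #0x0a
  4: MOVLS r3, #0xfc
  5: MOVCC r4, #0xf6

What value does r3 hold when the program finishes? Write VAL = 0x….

VAL = 0x6d

0: ✓ CMP  NZCV=0010
1: · MOVLE
2: · MOVMI
3: ✓ CMP  NZCV=0010
4: · MOVLS
5: · MOVCC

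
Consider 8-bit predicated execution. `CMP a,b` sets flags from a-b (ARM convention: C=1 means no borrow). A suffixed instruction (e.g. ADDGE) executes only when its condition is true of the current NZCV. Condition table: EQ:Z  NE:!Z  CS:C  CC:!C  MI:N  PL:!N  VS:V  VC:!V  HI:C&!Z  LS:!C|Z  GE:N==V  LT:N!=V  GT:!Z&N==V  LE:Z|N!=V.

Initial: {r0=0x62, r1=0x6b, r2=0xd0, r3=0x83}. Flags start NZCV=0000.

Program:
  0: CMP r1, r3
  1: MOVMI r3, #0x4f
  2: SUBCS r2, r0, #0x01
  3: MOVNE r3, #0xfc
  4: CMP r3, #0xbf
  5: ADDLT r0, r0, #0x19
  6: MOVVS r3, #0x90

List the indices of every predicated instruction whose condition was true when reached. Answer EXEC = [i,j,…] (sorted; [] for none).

[0] flags=1001 → (cmp)
[1] flags=1001 MI?T → r3=0x4f
[2] flags=1001 CS?F → skip
[3] flags=1001 NE?T → r3=0xfc
[4] flags=0010 → (cmp)
[5] flags=0010 LT?F → skip
[6] flags=0010 VS?F → skip

EXEC = [1,3]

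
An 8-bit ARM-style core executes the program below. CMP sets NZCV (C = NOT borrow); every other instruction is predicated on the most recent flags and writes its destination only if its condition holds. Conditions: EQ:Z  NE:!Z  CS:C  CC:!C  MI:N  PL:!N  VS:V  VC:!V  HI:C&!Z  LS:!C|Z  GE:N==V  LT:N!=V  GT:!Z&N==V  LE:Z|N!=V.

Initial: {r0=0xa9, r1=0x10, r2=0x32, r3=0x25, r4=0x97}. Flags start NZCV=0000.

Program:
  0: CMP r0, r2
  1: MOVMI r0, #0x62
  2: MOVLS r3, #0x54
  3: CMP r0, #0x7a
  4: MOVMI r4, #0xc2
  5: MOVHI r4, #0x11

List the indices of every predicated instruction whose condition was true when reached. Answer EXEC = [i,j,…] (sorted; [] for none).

0: ✓ CMP  NZCV=0011
1: · MOVMI
2: · MOVLS
3: ✓ CMP  NZCV=0011
4: · MOVMI
5: ✓ MOVHI  r4←0x11

EXEC = [5]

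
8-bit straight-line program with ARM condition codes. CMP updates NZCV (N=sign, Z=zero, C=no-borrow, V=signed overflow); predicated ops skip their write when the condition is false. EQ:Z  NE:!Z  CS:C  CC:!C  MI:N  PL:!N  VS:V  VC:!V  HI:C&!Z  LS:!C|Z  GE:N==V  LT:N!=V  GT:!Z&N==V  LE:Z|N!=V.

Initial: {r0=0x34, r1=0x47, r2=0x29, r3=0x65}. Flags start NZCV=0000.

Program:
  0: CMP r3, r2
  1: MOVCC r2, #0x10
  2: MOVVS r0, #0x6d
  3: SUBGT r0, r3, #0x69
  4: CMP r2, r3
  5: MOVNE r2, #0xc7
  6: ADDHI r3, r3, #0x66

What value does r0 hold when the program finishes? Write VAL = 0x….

VAL = 0xfc

0: ✓ CMP  NZCV=0010
1: · MOVCC
2: · MOVVS
3: ✓ SUBGT  r0←0xfc
4: ✓ CMP  NZCV=1000
5: ✓ MOVNE  r2←0xc7
6: · ADDHI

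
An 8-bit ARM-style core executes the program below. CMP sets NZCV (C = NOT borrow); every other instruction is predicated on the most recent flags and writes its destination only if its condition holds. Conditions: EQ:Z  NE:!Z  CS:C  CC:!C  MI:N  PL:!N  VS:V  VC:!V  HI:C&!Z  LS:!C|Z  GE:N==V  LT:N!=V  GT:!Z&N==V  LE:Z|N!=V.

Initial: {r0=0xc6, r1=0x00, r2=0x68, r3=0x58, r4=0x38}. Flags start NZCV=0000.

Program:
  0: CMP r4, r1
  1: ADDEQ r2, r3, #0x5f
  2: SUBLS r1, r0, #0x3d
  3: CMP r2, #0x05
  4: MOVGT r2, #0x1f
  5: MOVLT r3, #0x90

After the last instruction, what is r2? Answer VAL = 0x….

VAL = 0x1f

[0] flags=0010 → (cmp)
[1] flags=0010 EQ?F → skip
[2] flags=0010 LS?F → skip
[3] flags=0010 → (cmp)
[4] flags=0010 GT?T → r2=0x1f
[5] flags=0010 LT?F → skip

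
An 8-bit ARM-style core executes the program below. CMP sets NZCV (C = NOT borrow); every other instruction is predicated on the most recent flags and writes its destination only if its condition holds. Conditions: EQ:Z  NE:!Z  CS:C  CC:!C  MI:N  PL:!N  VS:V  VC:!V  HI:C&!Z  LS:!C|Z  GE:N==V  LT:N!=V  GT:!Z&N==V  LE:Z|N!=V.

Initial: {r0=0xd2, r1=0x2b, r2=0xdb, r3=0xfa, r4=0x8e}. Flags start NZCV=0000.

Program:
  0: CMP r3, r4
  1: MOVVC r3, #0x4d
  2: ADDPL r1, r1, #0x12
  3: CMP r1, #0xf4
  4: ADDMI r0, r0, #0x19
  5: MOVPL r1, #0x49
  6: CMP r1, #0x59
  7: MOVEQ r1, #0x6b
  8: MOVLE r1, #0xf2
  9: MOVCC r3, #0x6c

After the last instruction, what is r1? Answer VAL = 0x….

VAL = 0xf2

0: ✓ CMP  NZCV=0010
1: ✓ MOVVC  r3←0x4d
2: ✓ ADDPL  r1←0x3d
3: ✓ CMP  NZCV=0000
4: · ADDMI
5: ✓ MOVPL  r1←0x49
6: ✓ CMP  NZCV=1000
7: · MOVEQ
8: ✓ MOVLE  r1←0xf2
9: ✓ MOVCC  r3←0x6c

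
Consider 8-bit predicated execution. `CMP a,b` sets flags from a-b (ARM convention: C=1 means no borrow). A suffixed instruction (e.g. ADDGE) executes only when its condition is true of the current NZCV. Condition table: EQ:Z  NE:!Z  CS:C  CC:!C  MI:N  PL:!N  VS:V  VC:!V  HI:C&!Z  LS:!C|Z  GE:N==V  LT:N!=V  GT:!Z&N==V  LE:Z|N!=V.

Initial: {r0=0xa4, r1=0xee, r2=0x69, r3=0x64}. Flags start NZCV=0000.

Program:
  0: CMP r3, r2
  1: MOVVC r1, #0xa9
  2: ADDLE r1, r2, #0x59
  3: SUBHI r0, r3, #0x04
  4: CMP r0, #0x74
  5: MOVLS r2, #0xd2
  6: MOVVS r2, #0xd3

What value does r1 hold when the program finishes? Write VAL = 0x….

VAL = 0xc2

[0] flags=1000 → (cmp)
[1] flags=1000 VC?T → r1=0xa9
[2] flags=1000 LE?T → r1=0xc2
[3] flags=1000 HI?F → skip
[4] flags=0011 → (cmp)
[5] flags=0011 LS?F → skip
[6] flags=0011 VS?T → r2=0xd3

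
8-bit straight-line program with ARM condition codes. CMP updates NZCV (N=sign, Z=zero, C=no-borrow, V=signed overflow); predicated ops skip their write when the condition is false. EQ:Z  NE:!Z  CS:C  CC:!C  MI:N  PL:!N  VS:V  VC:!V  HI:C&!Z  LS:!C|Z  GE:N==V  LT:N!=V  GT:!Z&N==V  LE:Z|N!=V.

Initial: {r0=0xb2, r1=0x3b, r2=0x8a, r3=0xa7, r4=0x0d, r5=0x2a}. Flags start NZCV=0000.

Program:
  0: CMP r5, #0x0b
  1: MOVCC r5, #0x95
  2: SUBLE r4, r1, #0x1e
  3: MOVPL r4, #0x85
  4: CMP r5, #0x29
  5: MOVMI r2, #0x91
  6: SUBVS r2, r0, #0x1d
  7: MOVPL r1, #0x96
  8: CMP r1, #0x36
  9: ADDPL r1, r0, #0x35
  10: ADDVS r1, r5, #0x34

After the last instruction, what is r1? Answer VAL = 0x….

VAL = 0x5e

0: ✓ CMP  NZCV=0010
1: · MOVCC
2: · SUBLE
3: ✓ MOVPL  r4←0x85
4: ✓ CMP  NZCV=0010
5: · MOVMI
6: · SUBVS
7: ✓ MOVPL  r1←0x96
8: ✓ CMP  NZCV=0011
9: ✓ ADDPL  r1←0xe7
10: ✓ ADDVS  r1←0x5e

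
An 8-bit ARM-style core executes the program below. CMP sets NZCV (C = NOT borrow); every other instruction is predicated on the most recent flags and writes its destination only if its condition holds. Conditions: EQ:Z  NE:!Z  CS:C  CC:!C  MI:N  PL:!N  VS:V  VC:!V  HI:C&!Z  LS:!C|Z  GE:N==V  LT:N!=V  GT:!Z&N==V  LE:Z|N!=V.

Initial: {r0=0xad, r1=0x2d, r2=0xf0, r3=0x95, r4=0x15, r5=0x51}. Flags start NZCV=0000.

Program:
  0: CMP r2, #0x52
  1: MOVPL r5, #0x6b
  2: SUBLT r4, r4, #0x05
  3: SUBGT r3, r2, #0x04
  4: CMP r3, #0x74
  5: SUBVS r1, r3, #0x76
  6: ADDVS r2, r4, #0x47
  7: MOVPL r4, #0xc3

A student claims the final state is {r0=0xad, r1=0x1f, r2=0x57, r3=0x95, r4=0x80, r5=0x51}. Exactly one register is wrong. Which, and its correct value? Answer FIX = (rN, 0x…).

0: ✓ CMP  NZCV=1010
1: · MOVPL
2: ✓ SUBLT  r4←0x10
3: · SUBGT
4: ✓ CMP  NZCV=0011
5: ✓ SUBVS  r1←0x1f
6: ✓ ADDVS  r2←0x57
7: ✓ MOVPL  r4←0xc3

FIX = (r4, 0xc3)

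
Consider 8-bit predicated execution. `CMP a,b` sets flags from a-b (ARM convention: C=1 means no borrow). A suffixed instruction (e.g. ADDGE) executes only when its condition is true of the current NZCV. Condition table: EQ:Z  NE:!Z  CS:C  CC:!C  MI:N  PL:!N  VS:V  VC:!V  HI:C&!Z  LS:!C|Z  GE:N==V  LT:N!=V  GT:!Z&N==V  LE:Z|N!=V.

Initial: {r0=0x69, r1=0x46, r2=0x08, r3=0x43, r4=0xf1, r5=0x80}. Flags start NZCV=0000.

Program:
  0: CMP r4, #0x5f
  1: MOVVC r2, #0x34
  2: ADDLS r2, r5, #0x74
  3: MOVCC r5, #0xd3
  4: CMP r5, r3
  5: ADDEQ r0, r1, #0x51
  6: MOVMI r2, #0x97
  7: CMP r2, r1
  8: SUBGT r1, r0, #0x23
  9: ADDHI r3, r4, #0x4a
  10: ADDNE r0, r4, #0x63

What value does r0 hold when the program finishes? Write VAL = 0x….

VAL = 0x54

[0] flags=1010 → (cmp)
[1] flags=1010 VC?T → r2=0x34
[2] flags=1010 LS?F → skip
[3] flags=1010 CC?F → skip
[4] flags=0011 → (cmp)
[5] flags=0011 EQ?F → skip
[6] flags=0011 MI?F → skip
[7] flags=1000 → (cmp)
[8] flags=1000 GT?F → skip
[9] flags=1000 HI?F → skip
[10] flags=1000 NE?T → r0=0x54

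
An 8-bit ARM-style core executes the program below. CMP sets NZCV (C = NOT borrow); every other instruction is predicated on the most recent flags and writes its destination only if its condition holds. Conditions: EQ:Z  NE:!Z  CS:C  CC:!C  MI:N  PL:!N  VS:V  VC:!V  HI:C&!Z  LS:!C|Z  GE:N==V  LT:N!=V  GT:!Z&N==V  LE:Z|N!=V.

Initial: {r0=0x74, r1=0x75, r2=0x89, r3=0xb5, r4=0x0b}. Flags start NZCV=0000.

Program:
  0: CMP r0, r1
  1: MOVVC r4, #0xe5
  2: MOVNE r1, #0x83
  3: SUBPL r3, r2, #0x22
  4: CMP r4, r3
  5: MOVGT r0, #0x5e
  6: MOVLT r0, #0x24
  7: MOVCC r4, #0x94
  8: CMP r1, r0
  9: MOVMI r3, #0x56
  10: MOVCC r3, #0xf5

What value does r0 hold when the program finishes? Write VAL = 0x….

[0] flags=1000 → (cmp)
[1] flags=1000 VC?T → r4=0xe5
[2] flags=1000 NE?T → r1=0x83
[3] flags=1000 PL?F → skip
[4] flags=0010 → (cmp)
[5] flags=0010 GT?T → r0=0x5e
[6] flags=0010 LT?F → skip
[7] flags=0010 CC?F → skip
[8] flags=0011 → (cmp)
[9] flags=0011 MI?F → skip
[10] flags=0011 CC?F → skip

VAL = 0x5e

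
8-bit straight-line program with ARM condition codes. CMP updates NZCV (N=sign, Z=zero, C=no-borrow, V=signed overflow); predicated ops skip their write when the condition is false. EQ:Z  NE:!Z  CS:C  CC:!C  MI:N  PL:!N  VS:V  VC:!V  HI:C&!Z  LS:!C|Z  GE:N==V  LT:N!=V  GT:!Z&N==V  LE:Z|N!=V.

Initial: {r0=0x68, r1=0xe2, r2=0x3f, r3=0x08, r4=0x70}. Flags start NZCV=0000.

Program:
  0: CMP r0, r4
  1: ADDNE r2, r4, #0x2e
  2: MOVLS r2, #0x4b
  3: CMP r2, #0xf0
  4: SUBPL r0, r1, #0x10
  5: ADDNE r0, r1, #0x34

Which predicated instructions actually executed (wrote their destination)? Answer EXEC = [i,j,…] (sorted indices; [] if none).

EXEC = [1,2,4,5]

0: ✓ CMP  NZCV=1000
1: ✓ ADDNE  r2←0x9e
2: ✓ MOVLS  r2←0x4b
3: ✓ CMP  NZCV=0000
4: ✓ SUBPL  r0←0xd2
5: ✓ ADDNE  r0←0x16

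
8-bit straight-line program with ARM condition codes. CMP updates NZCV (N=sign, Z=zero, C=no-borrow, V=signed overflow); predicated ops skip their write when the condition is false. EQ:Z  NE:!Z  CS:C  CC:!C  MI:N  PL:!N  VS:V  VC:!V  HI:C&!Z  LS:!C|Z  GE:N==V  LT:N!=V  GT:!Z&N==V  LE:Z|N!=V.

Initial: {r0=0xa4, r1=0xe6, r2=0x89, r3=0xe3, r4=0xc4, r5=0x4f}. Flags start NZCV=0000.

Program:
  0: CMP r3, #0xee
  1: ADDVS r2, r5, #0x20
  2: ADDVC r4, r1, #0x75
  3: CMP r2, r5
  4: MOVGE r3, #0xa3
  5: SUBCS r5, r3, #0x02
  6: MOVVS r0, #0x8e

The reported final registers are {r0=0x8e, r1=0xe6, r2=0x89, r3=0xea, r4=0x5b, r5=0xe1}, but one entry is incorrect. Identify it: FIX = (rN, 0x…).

FIX = (r3, 0xe3)

0: ✓ CMP  NZCV=1000
1: · ADDVS
2: ✓ ADDVC  r4←0x5b
3: ✓ CMP  NZCV=0011
4: · MOVGE
5: ✓ SUBCS  r5←0xe1
6: ✓ MOVVS  r0←0x8e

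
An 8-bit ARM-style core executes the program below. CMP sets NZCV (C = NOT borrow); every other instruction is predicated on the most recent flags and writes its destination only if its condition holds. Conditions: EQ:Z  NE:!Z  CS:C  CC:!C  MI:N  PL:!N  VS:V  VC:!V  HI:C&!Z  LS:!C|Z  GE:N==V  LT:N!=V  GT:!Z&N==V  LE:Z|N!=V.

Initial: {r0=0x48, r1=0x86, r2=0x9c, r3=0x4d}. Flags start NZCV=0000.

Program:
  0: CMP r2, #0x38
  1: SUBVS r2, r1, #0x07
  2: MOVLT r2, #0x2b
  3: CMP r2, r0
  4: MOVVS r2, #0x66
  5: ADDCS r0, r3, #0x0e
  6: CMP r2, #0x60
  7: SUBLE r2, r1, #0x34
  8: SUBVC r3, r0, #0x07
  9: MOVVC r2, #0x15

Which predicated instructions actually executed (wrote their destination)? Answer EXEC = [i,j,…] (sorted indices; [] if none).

EXEC = [1,2,7,8,9]

[0] flags=0011 → (cmp)
[1] flags=0011 VS?T → r2=0x7f
[2] flags=0011 LT?T → r2=0x2b
[3] flags=1000 → (cmp)
[4] flags=1000 VS?F → skip
[5] flags=1000 CS?F → skip
[6] flags=1000 → (cmp)
[7] flags=1000 LE?T → r2=0x52
[8] flags=1000 VC?T → r3=0x41
[9] flags=1000 VC?T → r2=0x15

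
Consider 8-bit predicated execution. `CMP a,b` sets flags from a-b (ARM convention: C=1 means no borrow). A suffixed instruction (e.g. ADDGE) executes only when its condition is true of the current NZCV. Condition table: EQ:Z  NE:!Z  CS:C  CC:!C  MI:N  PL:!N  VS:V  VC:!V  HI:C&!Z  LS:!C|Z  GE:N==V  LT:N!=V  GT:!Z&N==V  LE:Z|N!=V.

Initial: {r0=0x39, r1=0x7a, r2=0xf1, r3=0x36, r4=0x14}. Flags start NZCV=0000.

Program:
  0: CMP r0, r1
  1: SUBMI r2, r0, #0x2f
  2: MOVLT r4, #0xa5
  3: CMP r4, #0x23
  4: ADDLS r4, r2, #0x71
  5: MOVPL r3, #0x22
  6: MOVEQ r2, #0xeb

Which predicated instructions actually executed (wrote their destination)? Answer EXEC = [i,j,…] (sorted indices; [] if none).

0: ✓ CMP  NZCV=1000
1: ✓ SUBMI  r2←0x0a
2: ✓ MOVLT  r4←0xa5
3: ✓ CMP  NZCV=1010
4: · ADDLS
5: · MOVPL
6: · MOVEQ

EXEC = [1,2]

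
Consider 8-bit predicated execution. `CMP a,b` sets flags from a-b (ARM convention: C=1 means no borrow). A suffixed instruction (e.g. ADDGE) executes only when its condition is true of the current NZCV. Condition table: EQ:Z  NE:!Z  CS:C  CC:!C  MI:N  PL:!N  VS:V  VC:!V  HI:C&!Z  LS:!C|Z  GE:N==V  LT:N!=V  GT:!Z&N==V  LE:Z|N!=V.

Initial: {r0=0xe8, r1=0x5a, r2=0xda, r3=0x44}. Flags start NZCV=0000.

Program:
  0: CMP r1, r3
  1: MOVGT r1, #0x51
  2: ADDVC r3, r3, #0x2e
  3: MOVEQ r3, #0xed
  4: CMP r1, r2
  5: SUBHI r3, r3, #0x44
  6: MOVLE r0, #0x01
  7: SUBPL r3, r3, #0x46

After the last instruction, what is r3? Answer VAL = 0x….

[0] flags=0010 → (cmp)
[1] flags=0010 GT?T → r1=0x51
[2] flags=0010 VC?T → r3=0x72
[3] flags=0010 EQ?F → skip
[4] flags=0000 → (cmp)
[5] flags=0000 HI?F → skip
[6] flags=0000 LE?F → skip
[7] flags=0000 PL?T → r3=0x2c

VAL = 0x2c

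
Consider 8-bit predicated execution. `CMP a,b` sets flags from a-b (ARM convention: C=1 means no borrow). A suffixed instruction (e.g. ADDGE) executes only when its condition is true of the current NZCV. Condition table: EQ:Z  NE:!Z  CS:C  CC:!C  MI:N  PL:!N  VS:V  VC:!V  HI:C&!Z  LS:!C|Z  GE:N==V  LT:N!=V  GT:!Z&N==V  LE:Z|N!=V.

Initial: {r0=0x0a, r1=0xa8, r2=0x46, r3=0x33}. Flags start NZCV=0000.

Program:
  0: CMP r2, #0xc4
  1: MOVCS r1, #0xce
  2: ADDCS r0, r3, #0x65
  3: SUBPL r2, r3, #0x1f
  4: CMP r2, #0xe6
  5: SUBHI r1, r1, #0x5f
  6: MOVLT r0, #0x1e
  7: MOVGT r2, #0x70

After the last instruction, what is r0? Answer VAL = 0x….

[0] flags=1001 → (cmp)
[1] flags=1001 CS?F → skip
[2] flags=1001 CS?F → skip
[3] flags=1001 PL?F → skip
[4] flags=0000 → (cmp)
[5] flags=0000 HI?F → skip
[6] flags=0000 LT?F → skip
[7] flags=0000 GT?T → r2=0x70

VAL = 0x0a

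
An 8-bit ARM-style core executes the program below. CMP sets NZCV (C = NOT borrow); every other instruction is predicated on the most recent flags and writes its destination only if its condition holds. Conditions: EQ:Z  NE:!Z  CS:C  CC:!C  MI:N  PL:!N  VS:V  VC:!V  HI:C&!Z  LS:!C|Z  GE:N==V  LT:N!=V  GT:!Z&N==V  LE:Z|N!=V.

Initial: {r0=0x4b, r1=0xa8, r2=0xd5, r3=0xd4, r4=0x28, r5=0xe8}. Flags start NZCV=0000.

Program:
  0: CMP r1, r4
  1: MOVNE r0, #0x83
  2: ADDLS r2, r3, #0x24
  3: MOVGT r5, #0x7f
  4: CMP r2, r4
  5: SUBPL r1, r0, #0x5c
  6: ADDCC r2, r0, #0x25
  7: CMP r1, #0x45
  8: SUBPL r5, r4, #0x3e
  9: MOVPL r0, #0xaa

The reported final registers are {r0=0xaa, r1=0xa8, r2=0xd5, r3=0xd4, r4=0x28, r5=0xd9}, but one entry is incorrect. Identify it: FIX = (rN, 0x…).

FIX = (r5, 0xea)

0: ✓ CMP  NZCV=1010
1: ✓ MOVNE  r0←0x83
2: · ADDLS
3: · MOVGT
4: ✓ CMP  NZCV=1010
5: · SUBPL
6: · ADDCC
7: ✓ CMP  NZCV=0011
8: ✓ SUBPL  r5←0xea
9: ✓ MOVPL  r0←0xaa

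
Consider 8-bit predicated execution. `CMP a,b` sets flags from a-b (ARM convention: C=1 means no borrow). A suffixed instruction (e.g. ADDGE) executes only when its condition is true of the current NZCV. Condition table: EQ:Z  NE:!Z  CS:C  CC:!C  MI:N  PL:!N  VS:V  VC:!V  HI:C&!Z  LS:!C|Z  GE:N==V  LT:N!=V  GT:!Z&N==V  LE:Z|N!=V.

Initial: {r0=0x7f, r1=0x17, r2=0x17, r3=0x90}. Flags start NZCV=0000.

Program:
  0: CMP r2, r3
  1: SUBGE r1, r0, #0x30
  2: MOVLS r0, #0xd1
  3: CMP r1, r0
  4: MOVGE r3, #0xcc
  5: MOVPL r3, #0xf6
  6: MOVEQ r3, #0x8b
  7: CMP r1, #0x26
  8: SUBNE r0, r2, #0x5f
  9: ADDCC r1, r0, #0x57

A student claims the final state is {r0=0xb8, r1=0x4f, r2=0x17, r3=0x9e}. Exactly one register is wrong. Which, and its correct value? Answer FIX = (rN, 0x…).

FIX = (r3, 0xf6)

0: ✓ CMP  NZCV=1001
1: ✓ SUBGE  r1←0x4f
2: ✓ MOVLS  r0←0xd1
3: ✓ CMP  NZCV=0000
4: ✓ MOVGE  r3←0xcc
5: ✓ MOVPL  r3←0xf6
6: · MOVEQ
7: ✓ CMP  NZCV=0010
8: ✓ SUBNE  r0←0xb8
9: · ADDCC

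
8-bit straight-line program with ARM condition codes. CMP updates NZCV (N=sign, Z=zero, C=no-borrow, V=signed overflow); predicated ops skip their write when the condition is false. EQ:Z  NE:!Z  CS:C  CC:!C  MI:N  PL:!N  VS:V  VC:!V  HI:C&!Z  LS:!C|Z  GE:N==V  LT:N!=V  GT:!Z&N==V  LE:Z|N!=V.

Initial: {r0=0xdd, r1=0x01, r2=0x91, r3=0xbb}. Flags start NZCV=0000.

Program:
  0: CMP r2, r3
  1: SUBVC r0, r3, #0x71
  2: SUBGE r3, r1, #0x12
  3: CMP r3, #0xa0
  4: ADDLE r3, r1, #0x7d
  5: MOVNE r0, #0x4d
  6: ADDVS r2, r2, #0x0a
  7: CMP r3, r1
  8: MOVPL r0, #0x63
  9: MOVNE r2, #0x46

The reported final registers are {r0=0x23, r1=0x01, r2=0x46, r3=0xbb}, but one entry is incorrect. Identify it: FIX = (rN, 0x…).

FIX = (r0, 0x4d)

[0] flags=1000 → (cmp)
[1] flags=1000 VC?T → r0=0x4a
[2] flags=1000 GE?F → skip
[3] flags=0010 → (cmp)
[4] flags=0010 LE?F → skip
[5] flags=0010 NE?T → r0=0x4d
[6] flags=0010 VS?F → skip
[7] flags=1010 → (cmp)
[8] flags=1010 PL?F → skip
[9] flags=1010 NE?T → r2=0x46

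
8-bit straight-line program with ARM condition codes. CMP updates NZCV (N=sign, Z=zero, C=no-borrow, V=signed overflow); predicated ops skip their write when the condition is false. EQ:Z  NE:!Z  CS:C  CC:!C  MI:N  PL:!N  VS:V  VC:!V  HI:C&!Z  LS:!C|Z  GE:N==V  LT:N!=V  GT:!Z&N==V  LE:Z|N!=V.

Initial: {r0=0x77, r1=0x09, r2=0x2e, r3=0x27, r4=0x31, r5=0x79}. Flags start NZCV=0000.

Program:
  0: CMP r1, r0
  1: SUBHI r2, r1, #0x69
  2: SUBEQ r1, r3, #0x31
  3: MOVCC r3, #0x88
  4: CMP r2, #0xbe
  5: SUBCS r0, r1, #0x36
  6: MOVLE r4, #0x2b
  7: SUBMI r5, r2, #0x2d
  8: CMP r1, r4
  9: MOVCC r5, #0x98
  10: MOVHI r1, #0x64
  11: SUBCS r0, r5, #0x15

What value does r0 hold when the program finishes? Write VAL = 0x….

VAL = 0x77

0: ✓ CMP  NZCV=1000
1: · SUBHI
2: · SUBEQ
3: ✓ MOVCC  r3←0x88
4: ✓ CMP  NZCV=0000
5: · SUBCS
6: · MOVLE
7: · SUBMI
8: ✓ CMP  NZCV=1000
9: ✓ MOVCC  r5←0x98
10: · MOVHI
11: · SUBCS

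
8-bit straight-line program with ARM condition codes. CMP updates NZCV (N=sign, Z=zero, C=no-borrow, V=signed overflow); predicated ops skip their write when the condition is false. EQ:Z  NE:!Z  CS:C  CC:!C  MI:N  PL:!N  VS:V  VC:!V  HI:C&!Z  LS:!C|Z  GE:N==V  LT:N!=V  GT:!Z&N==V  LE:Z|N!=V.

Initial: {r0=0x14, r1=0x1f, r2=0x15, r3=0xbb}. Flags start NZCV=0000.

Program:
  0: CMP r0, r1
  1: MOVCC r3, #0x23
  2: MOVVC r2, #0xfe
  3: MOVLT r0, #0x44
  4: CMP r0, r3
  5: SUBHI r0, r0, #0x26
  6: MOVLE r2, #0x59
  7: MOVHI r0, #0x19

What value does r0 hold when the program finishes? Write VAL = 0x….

VAL = 0x19

0: ✓ CMP  NZCV=1000
1: ✓ MOVCC  r3←0x23
2: ✓ MOVVC  r2←0xfe
3: ✓ MOVLT  r0←0x44
4: ✓ CMP  NZCV=0010
5: ✓ SUBHI  r0←0x1e
6: · MOVLE
7: ✓ MOVHI  r0←0x19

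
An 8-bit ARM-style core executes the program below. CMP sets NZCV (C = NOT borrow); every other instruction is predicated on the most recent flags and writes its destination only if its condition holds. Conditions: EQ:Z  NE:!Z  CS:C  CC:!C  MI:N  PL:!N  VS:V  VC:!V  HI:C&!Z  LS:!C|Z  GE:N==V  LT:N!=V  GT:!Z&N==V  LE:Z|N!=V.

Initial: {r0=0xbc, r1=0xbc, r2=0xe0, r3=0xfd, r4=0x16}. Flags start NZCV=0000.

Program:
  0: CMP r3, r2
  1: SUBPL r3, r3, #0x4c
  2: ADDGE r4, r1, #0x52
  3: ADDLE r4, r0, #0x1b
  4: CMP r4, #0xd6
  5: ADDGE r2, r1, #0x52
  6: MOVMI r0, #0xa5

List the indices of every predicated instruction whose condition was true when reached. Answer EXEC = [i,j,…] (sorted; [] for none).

[0] flags=0010 → (cmp)
[1] flags=0010 PL?T → r3=0xb1
[2] flags=0010 GE?T → r4=0x0e
[3] flags=0010 LE?F → skip
[4] flags=0000 → (cmp)
[5] flags=0000 GE?T → r2=0x0e
[6] flags=0000 MI?F → skip

EXEC = [1,2,5]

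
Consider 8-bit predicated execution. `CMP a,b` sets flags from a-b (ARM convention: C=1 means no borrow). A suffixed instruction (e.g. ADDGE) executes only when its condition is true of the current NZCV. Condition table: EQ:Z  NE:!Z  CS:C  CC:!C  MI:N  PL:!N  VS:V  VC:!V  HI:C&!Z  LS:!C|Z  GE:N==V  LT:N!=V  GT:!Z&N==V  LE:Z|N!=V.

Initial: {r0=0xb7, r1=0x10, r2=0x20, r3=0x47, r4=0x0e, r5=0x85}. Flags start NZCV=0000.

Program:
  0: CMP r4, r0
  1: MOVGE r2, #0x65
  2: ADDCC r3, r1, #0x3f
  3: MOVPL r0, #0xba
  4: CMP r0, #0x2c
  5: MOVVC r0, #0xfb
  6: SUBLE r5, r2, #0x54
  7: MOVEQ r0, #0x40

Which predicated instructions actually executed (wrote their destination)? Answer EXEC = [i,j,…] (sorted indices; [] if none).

EXEC = [1,2,3,5,6]

[0] flags=0000 → (cmp)
[1] flags=0000 GE?T → r2=0x65
[2] flags=0000 CC?T → r3=0x4f
[3] flags=0000 PL?T → r0=0xba
[4] flags=1010 → (cmp)
[5] flags=1010 VC?T → r0=0xfb
[6] flags=1010 LE?T → r5=0x11
[7] flags=1010 EQ?F → skip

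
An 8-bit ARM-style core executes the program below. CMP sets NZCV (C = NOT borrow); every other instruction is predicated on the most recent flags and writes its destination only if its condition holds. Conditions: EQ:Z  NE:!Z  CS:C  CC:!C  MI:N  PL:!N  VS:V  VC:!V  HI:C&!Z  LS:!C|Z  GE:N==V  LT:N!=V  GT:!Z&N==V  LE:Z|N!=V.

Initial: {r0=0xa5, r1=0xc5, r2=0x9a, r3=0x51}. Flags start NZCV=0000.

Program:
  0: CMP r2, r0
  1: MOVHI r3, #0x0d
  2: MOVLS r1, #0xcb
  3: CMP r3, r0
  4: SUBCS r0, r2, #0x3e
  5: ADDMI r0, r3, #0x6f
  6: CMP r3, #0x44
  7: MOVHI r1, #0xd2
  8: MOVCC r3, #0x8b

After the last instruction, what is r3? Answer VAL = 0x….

VAL = 0x51

[0] flags=1000 → (cmp)
[1] flags=1000 HI?F → skip
[2] flags=1000 LS?T → r1=0xcb
[3] flags=1001 → (cmp)
[4] flags=1001 CS?F → skip
[5] flags=1001 MI?T → r0=0xc0
[6] flags=0010 → (cmp)
[7] flags=0010 HI?T → r1=0xd2
[8] flags=0010 CC?F → skip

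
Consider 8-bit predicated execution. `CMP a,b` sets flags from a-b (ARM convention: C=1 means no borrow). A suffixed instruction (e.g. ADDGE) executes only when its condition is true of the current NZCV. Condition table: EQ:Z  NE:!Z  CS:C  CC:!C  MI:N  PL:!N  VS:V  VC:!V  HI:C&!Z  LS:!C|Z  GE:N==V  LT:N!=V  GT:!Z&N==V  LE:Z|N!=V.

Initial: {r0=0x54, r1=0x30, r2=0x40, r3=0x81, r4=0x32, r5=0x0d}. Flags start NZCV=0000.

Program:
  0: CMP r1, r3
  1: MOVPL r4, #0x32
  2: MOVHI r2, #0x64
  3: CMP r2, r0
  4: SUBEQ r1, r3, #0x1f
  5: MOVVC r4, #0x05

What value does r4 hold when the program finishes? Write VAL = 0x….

VAL = 0x05

0: ✓ CMP  NZCV=1001
1: · MOVPL
2: · MOVHI
3: ✓ CMP  NZCV=1000
4: · SUBEQ
5: ✓ MOVVC  r4←0x05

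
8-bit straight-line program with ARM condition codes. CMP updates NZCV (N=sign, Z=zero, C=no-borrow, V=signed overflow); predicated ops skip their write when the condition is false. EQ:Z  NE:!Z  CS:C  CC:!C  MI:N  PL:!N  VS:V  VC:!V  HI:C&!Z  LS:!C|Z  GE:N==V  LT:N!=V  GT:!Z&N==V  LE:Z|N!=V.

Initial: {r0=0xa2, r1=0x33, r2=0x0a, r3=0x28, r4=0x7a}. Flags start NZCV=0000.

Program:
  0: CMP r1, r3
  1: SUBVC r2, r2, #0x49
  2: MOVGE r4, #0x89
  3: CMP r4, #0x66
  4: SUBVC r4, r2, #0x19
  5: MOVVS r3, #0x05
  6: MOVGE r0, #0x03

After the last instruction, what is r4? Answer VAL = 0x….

VAL = 0x89

0: ✓ CMP  NZCV=0010
1: ✓ SUBVC  r2←0xc1
2: ✓ MOVGE  r4←0x89
3: ✓ CMP  NZCV=0011
4: · SUBVC
5: ✓ MOVVS  r3←0x05
6: · MOVGE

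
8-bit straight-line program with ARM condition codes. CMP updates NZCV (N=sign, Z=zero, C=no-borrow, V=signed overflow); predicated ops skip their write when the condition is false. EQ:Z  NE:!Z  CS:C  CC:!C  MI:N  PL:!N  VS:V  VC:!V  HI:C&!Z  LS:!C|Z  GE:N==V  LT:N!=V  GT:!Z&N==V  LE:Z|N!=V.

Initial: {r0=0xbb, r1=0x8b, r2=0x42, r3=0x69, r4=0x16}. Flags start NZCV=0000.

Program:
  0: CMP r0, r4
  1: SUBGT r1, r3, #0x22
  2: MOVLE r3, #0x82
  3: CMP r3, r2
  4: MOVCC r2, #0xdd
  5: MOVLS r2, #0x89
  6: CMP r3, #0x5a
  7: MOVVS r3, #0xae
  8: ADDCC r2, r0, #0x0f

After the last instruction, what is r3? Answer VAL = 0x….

0: ✓ CMP  NZCV=1010
1: · SUBGT
2: ✓ MOVLE  r3←0x82
3: ✓ CMP  NZCV=0011
4: · MOVCC
5: · MOVLS
6: ✓ CMP  NZCV=0011
7: ✓ MOVVS  r3←0xae
8: · ADDCC

VAL = 0xae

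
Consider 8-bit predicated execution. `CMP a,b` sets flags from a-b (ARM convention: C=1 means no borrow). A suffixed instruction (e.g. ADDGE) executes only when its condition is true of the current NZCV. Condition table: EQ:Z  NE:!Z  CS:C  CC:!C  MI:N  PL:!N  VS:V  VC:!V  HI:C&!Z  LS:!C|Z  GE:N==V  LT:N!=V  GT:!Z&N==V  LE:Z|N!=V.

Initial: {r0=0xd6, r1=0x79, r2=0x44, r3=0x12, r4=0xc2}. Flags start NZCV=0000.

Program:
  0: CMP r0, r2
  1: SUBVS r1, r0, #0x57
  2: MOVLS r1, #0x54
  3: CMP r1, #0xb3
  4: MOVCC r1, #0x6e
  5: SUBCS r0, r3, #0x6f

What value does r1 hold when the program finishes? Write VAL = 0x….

VAL = 0x6e

[0] flags=1010 → (cmp)
[1] flags=1010 VS?F → skip
[2] flags=1010 LS?F → skip
[3] flags=1001 → (cmp)
[4] flags=1001 CC?T → r1=0x6e
[5] flags=1001 CS?F → skip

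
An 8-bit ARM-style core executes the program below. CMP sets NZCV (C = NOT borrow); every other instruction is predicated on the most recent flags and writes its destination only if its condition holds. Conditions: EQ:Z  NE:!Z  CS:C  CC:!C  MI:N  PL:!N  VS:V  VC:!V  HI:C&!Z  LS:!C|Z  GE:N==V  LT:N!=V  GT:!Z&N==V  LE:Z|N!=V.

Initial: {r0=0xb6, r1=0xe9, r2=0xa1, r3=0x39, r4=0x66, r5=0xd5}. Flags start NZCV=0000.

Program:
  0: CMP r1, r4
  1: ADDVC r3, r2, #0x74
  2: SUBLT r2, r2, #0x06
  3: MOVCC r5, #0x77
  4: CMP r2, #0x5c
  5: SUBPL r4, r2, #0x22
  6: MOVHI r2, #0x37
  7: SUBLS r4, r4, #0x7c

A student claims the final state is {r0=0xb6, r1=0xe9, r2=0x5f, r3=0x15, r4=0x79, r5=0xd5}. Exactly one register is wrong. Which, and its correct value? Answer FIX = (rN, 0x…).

0: ✓ CMP  NZCV=1010
1: ✓ ADDVC  r3←0x15
2: ✓ SUBLT  r2←0x9b
3: · MOVCC
4: ✓ CMP  NZCV=0011
5: ✓ SUBPL  r4←0x79
6: ✓ MOVHI  r2←0x37
7: · SUBLS

FIX = (r2, 0x37)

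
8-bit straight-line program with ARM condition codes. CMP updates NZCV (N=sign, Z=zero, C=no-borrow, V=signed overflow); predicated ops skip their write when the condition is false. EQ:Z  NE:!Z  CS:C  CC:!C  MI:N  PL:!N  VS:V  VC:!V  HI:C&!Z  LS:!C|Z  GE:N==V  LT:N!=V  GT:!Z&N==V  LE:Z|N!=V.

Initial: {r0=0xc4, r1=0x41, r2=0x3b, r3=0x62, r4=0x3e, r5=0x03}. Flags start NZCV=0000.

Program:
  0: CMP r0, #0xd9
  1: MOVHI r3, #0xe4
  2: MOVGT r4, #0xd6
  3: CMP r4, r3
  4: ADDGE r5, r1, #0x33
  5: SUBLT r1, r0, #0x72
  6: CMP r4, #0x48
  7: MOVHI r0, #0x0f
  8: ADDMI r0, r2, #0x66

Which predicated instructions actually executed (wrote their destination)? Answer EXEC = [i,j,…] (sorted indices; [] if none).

EXEC = [5,8]

[0] flags=1000 → (cmp)
[1] flags=1000 HI?F → skip
[2] flags=1000 GT?F → skip
[3] flags=1000 → (cmp)
[4] flags=1000 GE?F → skip
[5] flags=1000 LT?T → r1=0x52
[6] flags=1000 → (cmp)
[7] flags=1000 HI?F → skip
[8] flags=1000 MI?T → r0=0xa1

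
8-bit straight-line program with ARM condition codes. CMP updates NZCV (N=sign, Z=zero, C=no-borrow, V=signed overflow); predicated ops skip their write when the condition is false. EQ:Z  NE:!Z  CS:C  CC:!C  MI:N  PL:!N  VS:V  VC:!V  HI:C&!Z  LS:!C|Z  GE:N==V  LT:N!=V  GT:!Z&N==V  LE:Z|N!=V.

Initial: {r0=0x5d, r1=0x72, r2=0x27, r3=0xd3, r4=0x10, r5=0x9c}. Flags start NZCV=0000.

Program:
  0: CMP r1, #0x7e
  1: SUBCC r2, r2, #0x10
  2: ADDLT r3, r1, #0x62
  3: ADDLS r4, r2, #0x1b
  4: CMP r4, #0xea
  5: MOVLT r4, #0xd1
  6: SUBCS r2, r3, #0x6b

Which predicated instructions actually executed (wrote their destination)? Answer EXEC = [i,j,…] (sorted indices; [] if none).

EXEC = [1,2,3]

[0] flags=1000 → (cmp)
[1] flags=1000 CC?T → r2=0x17
[2] flags=1000 LT?T → r3=0xd4
[3] flags=1000 LS?T → r4=0x32
[4] flags=0000 → (cmp)
[5] flags=0000 LT?F → skip
[6] flags=0000 CS?F → skip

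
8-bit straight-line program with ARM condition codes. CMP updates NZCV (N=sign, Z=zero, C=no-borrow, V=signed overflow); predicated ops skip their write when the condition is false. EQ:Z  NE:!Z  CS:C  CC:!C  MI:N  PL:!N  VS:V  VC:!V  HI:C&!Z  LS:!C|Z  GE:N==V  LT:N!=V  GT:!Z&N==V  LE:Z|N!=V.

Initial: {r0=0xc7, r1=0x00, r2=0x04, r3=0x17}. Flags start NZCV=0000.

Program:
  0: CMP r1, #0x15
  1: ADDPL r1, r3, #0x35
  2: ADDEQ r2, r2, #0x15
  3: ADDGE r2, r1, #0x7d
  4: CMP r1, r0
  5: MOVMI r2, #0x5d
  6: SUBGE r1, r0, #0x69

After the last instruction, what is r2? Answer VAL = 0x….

VAL = 0x04

[0] flags=1000 → (cmp)
[1] flags=1000 PL?F → skip
[2] flags=1000 EQ?F → skip
[3] flags=1000 GE?F → skip
[4] flags=0000 → (cmp)
[5] flags=0000 MI?F → skip
[6] flags=0000 GE?T → r1=0x5e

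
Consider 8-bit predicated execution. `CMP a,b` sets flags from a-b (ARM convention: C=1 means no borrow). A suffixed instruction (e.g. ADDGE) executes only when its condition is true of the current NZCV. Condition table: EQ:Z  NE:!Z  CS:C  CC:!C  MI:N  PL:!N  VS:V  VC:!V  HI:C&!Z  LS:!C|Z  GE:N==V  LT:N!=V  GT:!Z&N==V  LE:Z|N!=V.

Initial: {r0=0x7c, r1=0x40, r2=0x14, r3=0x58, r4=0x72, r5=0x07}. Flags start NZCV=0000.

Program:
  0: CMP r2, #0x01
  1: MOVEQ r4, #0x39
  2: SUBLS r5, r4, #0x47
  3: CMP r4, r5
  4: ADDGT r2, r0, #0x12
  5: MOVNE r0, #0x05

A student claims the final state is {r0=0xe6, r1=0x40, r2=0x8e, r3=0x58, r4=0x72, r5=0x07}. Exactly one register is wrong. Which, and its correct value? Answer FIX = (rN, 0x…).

FIX = (r0, 0x05)

[0] flags=0010 → (cmp)
[1] flags=0010 EQ?F → skip
[2] flags=0010 LS?F → skip
[3] flags=0010 → (cmp)
[4] flags=0010 GT?T → r2=0x8e
[5] flags=0010 NE?T → r0=0x05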